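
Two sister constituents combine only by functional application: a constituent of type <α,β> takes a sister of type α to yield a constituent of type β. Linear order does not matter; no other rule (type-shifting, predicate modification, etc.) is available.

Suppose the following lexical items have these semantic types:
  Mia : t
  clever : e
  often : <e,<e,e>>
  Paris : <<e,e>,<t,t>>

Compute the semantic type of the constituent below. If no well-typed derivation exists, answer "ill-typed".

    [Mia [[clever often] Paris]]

t

[clever often]: functor often : <e,<e,e>>, argument clever : e; result <e,e>.
[[clever often] Paris]: functor Paris : <<e,e>,<t,t>>, argument [clever often] : <e,e>; result <t,t>.
[Mia [[clever often] Paris]]: functor [[clever often] Paris] : <t,t>, argument Mia : t; result t.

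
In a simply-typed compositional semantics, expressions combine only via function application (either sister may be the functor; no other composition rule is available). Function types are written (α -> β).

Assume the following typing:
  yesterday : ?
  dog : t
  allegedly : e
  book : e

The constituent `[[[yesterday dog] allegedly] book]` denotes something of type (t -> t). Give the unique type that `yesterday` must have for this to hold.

(t -> (e -> (e -> (t -> t))))

At [[[yesterday dog] allegedly] book] (required: (t -> t)): book is e, which is not a function with range (t -> t); hence [[yesterday dog] allegedly] is the functor — type (e -> (t -> t)).
At [[yesterday dog] allegedly] (required: (e -> (t -> t))): allegedly is e, which is not a function with range (e -> (t -> t)); hence [yesterday dog] is the functor — type (e -> (e -> (t -> t))).
At [yesterday dog] (required: (e -> (e -> (t -> t)))): dog is t, which is not a function with range (e -> (e -> (t -> t))); hence yesterday is the functor — type (t -> (e -> (e -> (t -> t)))).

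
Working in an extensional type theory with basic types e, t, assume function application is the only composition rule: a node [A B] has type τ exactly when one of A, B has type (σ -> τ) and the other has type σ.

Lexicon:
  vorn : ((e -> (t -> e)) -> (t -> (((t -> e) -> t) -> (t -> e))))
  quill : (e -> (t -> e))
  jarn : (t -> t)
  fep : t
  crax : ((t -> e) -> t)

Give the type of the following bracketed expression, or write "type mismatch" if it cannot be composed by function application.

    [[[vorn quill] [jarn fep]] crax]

(t -> e)

[vorn quill]: functor vorn : ((e -> (t -> e)) -> (t -> (((t -> e) -> t) -> (t -> e)))), argument quill : (e -> (t -> e)); result (t -> (((t -> e) -> t) -> (t -> e))).
[jarn fep]: functor jarn : (t -> t), argument fep : t; result t.
[[vorn quill] [jarn fep]]: functor [vorn quill] : (t -> (((t -> e) -> t) -> (t -> e))), argument [jarn fep] : t; result (((t -> e) -> t) -> (t -> e)).
[[[vorn quill] [jarn fep]] crax]: functor [[vorn quill] [jarn fep]] : (((t -> e) -> t) -> (t -> e)), argument crax : ((t -> e) -> t); result (t -> e).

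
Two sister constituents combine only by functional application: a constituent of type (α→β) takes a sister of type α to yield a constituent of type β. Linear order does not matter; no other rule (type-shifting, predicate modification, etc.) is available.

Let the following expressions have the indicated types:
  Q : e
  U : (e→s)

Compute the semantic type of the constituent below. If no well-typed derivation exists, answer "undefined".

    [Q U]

s

At [Q U], U : (e→s) takes Q : e, giving s.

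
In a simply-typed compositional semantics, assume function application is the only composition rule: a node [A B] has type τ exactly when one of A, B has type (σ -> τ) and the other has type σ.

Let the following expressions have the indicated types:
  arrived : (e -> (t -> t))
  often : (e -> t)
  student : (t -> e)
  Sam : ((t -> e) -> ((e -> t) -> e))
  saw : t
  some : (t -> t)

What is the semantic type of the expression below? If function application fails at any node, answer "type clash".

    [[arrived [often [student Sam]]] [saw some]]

[student Sam]: ((t -> e) -> ((e -> t) -> e)) applied to (t -> e) yields ((e -> t) -> e).
[often [student Sam]]: ((e -> t) -> e) applied to (e -> t) yields e.
[arrived [often [student Sam]]]: (e -> (t -> t)) applied to e yields (t -> t).
[saw some]: (t -> t) applied to t yields t.
[[arrived [often [student Sam]]] [saw some]]: (t -> t) applied to t yields t.

t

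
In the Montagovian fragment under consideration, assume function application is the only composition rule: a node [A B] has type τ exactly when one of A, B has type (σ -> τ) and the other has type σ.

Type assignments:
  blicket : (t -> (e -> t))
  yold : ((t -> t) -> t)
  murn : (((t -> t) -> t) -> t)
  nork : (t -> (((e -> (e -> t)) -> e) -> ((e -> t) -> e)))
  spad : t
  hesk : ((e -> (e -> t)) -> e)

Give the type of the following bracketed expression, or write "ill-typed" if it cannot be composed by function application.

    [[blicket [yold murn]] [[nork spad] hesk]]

e

[yold murn]: murn is (((t -> t) -> t) -> t), yold is ((t -> t) -> t); result t.
[blicket [yold murn]]: blicket is (t -> (e -> t)), [yold murn] is t; result (e -> t).
[nork spad]: nork is (t -> (((e -> (e -> t)) -> e) -> ((e -> t) -> e))), spad is t; result (((e -> (e -> t)) -> e) -> ((e -> t) -> e)).
[[nork spad] hesk]: [nork spad] is (((e -> (e -> t)) -> e) -> ((e -> t) -> e)), hesk is ((e -> (e -> t)) -> e); result ((e -> t) -> e).
[[blicket [yold murn]] [[nork spad] hesk]]: [[nork spad] hesk] is ((e -> t) -> e), [blicket [yold murn]] is (e -> t); result e.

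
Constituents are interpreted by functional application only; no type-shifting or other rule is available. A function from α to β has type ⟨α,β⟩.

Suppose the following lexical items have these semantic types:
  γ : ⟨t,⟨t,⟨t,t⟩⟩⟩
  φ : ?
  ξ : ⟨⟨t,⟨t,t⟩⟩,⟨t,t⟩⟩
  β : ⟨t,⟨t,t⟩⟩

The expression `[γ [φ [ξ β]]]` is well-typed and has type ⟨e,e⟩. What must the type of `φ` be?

At [γ [φ [ξ β]]] (required: ⟨e,e⟩): γ is ⟨t,⟨t,⟨t,t⟩⟩⟩, which is not a function with range ⟨e,e⟩; hence [φ [ξ β]] is the functor — type ⟨⟨t,⟨t,⟨t,t⟩⟩⟩,⟨e,e⟩⟩.
At [φ [ξ β]] (required: ⟨⟨t,⟨t,⟨t,t⟩⟩⟩,⟨e,e⟩⟩): [ξ β] is ⟨t,t⟩, which is not a function with range ⟨⟨t,⟨t,⟨t,t⟩⟩⟩,⟨e,e⟩⟩; hence φ is the functor — type ⟨⟨t,t⟩,⟨⟨t,⟨t,⟨t,t⟩⟩⟩,⟨e,e⟩⟩⟩.

⟨⟨t,t⟩,⟨⟨t,⟨t,⟨t,t⟩⟩⟩,⟨e,e⟩⟩⟩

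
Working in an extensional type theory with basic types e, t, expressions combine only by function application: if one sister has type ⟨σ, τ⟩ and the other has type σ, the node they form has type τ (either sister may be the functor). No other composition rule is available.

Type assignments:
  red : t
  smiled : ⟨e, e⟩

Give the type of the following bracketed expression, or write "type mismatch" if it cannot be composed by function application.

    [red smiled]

At [red smiled]: neither t nor ⟨e, e⟩ can take the other as argument; the node is ill-typed.

type mismatch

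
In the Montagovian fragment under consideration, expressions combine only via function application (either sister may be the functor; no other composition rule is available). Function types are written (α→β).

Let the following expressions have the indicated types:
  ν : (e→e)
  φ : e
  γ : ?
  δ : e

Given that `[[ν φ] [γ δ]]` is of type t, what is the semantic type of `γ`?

At [[ν φ] [γ δ]] (required: t): [ν φ] is e, which is not a function with range t; hence [γ δ] is the functor — type (e→t).
At [γ δ] (required: (e→t)): δ is e, which is not a function with range (e→t); hence γ is the functor — type (e→(e→t)).

(e→(e→t))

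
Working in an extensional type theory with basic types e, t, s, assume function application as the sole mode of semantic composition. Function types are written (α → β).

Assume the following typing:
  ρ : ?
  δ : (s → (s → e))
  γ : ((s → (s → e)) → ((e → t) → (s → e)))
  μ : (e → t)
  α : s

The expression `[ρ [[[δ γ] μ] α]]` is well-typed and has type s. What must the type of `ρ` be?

(e → s)

At [ρ [[[δ γ] μ] α]] (required: s): [[[δ γ] μ] α] is e, which is not a function with range s; hence ρ is the functor — type (e → s).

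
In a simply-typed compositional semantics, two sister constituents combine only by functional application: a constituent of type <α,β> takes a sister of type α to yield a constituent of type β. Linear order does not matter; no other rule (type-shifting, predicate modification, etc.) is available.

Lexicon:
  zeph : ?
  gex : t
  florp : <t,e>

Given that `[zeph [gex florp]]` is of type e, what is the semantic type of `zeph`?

<e,e>

At [zeph [gex florp]] (required: e): [gex florp] is e, which is not a function with range e; hence zeph is the functor — type <e,e>.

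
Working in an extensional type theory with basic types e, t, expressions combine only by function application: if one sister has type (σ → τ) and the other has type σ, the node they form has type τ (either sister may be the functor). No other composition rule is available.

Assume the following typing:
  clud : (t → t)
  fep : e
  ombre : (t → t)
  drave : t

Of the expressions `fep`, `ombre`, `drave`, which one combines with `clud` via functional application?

fep : e — clud needs t; fep needs nothing (atomic); neither fits.
ombre : (t → t) — clud needs t; ombre needs t; neither fits.
drave — combines: clud : (t → t) takes drave : t as argument, giving t.

drave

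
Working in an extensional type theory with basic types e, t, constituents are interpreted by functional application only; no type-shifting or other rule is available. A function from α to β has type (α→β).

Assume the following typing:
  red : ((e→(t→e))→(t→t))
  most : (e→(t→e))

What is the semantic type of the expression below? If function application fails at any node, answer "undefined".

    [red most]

(t→t)

[red most]: ((e→(t→e))→(t→t)) applied to (e→(t→e)) yields (t→t).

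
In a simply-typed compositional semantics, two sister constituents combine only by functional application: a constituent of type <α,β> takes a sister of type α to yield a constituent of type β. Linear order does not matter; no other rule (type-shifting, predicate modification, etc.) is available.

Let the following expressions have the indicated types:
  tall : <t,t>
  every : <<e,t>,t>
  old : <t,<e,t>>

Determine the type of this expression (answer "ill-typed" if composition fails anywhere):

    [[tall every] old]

ill-typed

[tall every]: <t,t> with <<e,t>,t> — neither is a function whose domain matches the other; composition fails here.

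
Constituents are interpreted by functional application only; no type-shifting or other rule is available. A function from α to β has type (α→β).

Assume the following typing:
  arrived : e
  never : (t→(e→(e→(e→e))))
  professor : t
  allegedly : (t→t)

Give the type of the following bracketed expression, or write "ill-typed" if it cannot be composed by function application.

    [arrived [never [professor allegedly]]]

(e→(e→e))

At [professor allegedly], allegedly : (t→t) takes professor : t, giving t.
At [never [professor allegedly]], never : (t→(e→(e→(e→e)))) takes [professor allegedly] : t, giving (e→(e→(e→e))).
At [arrived [never [professor allegedly]]], [never [professor allegedly]] : (e→(e→(e→e))) takes arrived : e, giving (e→(e→e)).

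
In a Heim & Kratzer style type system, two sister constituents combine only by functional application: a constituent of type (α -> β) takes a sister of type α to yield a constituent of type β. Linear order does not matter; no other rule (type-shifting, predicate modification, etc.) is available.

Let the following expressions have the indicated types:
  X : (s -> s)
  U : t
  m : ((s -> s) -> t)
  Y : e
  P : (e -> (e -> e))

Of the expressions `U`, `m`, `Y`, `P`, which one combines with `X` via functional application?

U : t — no; X wants s, and U wants nothing (atomic).
m — combines: m : ((s -> s) -> t) takes X : (s -> s) as argument, giving t.
Y : e — no; X wants s, and Y wants nothing (atomic).
P : (e -> (e -> e)) — no; X wants s, and P wants e.

m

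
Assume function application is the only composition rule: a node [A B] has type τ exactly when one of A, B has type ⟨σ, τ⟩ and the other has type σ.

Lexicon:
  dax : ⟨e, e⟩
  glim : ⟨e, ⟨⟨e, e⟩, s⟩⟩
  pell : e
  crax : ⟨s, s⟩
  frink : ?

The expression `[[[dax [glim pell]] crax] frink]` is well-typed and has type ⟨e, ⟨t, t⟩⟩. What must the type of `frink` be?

⟨s, ⟨e, ⟨t, t⟩⟩⟩

For [[[dax [glim pell]] crax] frink] to have type ⟨e, ⟨t, t⟩⟩ with [[dax [glim pell]] crax] of type s, frink must be the function: frink : ⟨s, ⟨e, ⟨t, t⟩⟩⟩.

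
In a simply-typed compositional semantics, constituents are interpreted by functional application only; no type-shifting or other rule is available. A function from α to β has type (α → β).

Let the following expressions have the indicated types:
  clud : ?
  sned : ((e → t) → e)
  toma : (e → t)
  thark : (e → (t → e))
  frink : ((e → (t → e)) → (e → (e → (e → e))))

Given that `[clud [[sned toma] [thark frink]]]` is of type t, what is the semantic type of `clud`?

[clud [[sned toma] [thark frink]]] is required to be t. [[sned toma] [thark frink]] : (e → (e → e)) cannot yield t as functor, so clud : ((e → (e → e)) → t).

((e → (e → e)) → t)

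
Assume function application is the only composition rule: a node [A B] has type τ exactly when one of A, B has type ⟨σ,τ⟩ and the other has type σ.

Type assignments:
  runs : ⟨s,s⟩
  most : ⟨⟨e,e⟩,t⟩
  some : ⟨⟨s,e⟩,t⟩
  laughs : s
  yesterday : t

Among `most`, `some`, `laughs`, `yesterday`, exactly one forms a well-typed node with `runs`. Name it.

most : ⟨⟨e,e⟩,t⟩ — neither side's domain matches the other.
some : ⟨⟨s,e⟩,t⟩ — neither side's domain matches the other.
laughs — combines: runs : ⟨s,s⟩ takes laughs : s as argument, giving s.
yesterday : t — neither side's domain matches the other.

laughs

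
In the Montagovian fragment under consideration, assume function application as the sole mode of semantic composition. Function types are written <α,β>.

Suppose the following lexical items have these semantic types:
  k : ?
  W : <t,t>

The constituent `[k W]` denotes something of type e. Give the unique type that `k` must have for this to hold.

For [k W] to have type e with W of type <t,t>, k must be the function: k : <<t,t>,e>.

<<t,t>,e>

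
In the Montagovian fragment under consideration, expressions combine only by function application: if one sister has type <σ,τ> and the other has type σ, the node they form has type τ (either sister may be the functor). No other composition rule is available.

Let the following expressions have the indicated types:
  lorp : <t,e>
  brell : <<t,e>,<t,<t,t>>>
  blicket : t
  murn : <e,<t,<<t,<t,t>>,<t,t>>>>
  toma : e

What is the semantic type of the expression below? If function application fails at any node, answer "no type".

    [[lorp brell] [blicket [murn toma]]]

[lorp brell]: <<t,e>,<t,<t,t>>> applied to <t,e> yields <t,<t,t>>.
[murn toma]: <e,<t,<<t,<t,t>>,<t,t>>>> applied to e yields <t,<<t,<t,t>>,<t,t>>>.
[blicket [murn toma]]: <t,<<t,<t,t>>,<t,t>>> applied to t yields <<t,<t,t>>,<t,t>>.
[[lorp brell] [blicket [murn toma]]]: <<t,<t,t>>,<t,t>> applied to <t,<t,t>> yields <t,t>.

<t,t>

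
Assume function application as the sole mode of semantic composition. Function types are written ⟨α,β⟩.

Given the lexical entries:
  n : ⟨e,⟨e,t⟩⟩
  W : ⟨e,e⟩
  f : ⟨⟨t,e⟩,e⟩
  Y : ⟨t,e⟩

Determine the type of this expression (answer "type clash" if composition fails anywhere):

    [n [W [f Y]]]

[f Y]: functor f : ⟨⟨t,e⟩,e⟩, argument Y : ⟨t,e⟩; result e.
[W [f Y]]: functor W : ⟨e,e⟩, argument [f Y] : e; result e.
[n [W [f Y]]]: functor n : ⟨e,⟨e,t⟩⟩, argument [W [f Y]] : e; result ⟨e,t⟩.

⟨e,t⟩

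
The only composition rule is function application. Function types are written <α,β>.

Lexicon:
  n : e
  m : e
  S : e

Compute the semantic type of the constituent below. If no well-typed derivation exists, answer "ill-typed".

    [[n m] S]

[n m]: e with e — neither is a function whose domain matches the other; composition fails here.

ill-typed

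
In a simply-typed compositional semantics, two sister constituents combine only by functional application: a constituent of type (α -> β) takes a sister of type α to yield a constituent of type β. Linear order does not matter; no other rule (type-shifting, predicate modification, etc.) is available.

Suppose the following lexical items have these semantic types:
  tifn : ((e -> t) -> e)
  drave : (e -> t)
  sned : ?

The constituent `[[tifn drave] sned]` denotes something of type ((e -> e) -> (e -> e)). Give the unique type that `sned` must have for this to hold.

[[tifn drave] sned] is required to be ((e -> e) -> (e -> e)). [tifn drave] : e cannot yield ((e -> e) -> (e -> e)) as functor, so sned : (e -> ((e -> e) -> (e -> e))).

(e -> ((e -> e) -> (e -> e)))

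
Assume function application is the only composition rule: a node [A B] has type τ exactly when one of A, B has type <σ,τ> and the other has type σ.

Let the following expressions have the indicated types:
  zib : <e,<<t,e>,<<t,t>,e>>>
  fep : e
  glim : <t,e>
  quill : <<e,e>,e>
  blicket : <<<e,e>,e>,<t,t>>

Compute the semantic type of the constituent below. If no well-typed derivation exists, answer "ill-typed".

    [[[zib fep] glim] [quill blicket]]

e

[zib fep]: <e,<<t,e>,<<t,t>,e>>> applied to e yields <<t,e>,<<t,t>,e>>.
[[zib fep] glim]: <<t,e>,<<t,t>,e>> applied to <t,e> yields <<t,t>,e>.
[quill blicket]: <<<e,e>,e>,<t,t>> applied to <<e,e>,e> yields <t,t>.
[[[zib fep] glim] [quill blicket]]: <<t,t>,e> applied to <t,t> yields e.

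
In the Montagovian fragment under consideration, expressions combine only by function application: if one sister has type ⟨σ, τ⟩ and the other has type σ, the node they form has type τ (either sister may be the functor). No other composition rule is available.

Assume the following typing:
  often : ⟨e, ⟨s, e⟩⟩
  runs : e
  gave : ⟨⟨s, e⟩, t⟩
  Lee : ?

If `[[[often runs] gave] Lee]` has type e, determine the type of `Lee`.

[[[often runs] gave] Lee] must have type e. The sister [[often runs] gave] has type t; that is not a function onto e, so Lee must be the functor, of type ⟨t, e⟩.

⟨t, e⟩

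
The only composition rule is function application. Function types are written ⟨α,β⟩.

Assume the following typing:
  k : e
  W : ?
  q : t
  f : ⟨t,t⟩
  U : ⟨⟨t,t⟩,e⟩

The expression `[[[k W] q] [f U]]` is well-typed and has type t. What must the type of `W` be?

For [[[k W] q] [f U]] to have type t with [f U] of type e, [[k W] q] must be the function: [[k W] q] : ⟨e,t⟩.
For [[k W] q] to have type ⟨e,t⟩ with q of type t, [k W] must be the function: [k W] : ⟨t,⟨e,t⟩⟩.
For [k W] to have type ⟨t,⟨e,t⟩⟩ with k of type e, W must be the function: W : ⟨e,⟨t,⟨e,t⟩⟩⟩.

⟨e,⟨t,⟨e,t⟩⟩⟩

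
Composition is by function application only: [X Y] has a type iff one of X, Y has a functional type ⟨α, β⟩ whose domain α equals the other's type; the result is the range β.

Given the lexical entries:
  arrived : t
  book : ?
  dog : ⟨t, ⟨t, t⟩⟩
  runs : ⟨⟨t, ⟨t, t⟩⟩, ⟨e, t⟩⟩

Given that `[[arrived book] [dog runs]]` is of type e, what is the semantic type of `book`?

⟨t, ⟨⟨e, t⟩, e⟩⟩

[[arrived book] [dog runs]] is required to be e. [dog runs] : ⟨e, t⟩ cannot yield e as functor, so [arrived book] : ⟨⟨e, t⟩, e⟩.
[arrived book] is required to be ⟨⟨e, t⟩, e⟩. arrived : t cannot yield ⟨⟨e, t⟩, e⟩ as functor, so book : ⟨t, ⟨⟨e, t⟩, e⟩⟩.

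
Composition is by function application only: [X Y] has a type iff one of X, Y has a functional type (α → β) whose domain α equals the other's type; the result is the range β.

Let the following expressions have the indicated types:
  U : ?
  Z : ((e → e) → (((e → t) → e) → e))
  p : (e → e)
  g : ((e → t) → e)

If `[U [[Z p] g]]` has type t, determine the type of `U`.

At [U [[Z p] g]] (required: t): [[Z p] g] is e, which is not a function with range t; hence U is the functor — type (e → t).

(e → t)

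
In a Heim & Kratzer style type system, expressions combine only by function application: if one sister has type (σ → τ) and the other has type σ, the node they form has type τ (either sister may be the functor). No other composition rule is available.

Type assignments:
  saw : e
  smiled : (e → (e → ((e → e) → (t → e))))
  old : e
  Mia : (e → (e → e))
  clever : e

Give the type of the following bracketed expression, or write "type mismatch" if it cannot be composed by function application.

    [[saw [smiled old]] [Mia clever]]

[smiled old]: smiled is (e → (e → ((e → e) → (t → e)))), old is e; result (e → ((e → e) → (t → e))).
[saw [smiled old]]: [smiled old] is (e → ((e → e) → (t → e))), saw is e; result ((e → e) → (t → e)).
[Mia clever]: Mia is (e → (e → e)), clever is e; result (e → e).
[[saw [smiled old]] [Mia clever]]: [saw [smiled old]] is ((e → e) → (t → e)), [Mia clever] is (e → e); result (t → e).

(t → e)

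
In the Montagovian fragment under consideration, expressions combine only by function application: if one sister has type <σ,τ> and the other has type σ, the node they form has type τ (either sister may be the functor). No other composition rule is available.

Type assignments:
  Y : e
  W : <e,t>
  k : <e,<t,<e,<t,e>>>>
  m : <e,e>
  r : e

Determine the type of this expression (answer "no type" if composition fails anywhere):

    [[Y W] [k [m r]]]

<e,<t,e>>

[Y W]: functor W : <e,t>, argument Y : e; result t.
[m r]: functor m : <e,e>, argument r : e; result e.
[k [m r]]: functor k : <e,<t,<e,<t,e>>>>, argument [m r] : e; result <t,<e,<t,e>>>.
[[Y W] [k [m r]]]: functor [k [m r]] : <t,<e,<t,e>>>, argument [Y W] : t; result <e,<t,e>>.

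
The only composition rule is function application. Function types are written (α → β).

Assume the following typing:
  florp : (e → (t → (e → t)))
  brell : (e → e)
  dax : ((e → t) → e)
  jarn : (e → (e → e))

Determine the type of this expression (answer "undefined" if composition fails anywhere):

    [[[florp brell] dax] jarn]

At [florp brell]: neither (e → (t → (e → t))) nor (e → e) can take the other as argument; the node is ill-typed.

undefined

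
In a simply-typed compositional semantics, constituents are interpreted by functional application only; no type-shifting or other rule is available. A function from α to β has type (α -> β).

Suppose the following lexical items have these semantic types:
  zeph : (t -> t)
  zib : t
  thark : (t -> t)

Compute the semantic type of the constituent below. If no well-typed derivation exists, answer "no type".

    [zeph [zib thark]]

t

[zib thark]: (t -> t) applied to t yields t.
[zeph [zib thark]]: (t -> t) applied to t yields t.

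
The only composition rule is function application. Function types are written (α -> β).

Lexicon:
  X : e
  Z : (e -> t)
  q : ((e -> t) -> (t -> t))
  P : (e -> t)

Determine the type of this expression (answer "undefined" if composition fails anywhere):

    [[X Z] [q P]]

t

[X Z]: Z is (e -> t), X is e; result t.
[q P]: q is ((e -> t) -> (t -> t)), P is (e -> t); result (t -> t).
[[X Z] [q P]]: [q P] is (t -> t), [X Z] is t; result t.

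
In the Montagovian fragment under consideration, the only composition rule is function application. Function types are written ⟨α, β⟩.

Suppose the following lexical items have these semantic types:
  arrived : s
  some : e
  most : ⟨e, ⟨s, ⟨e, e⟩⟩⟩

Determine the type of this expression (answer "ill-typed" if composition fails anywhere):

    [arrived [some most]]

[some most]: functor most : ⟨e, ⟨s, ⟨e, e⟩⟩⟩, argument some : e; result ⟨s, ⟨e, e⟩⟩.
[arrived [some most]]: functor [some most] : ⟨s, ⟨e, e⟩⟩, argument arrived : s; result ⟨e, e⟩.

⟨e, e⟩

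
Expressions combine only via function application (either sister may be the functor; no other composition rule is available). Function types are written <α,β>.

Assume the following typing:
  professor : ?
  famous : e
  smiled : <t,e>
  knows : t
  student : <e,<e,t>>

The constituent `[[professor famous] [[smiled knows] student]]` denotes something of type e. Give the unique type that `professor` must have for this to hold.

[[professor famous] [[smiled knows] student]] must have type e. The sister [[smiled knows] student] has type <e,t>; that is not a function onto e, so [professor famous] must be the functor, of type <<e,t>,e>.
[professor famous] must have type <<e,t>,e>. The sister famous has type e; that is not a function onto <<e,t>,e>, so professor must be the functor, of type <e,<<e,t>,e>>.

<e,<<e,t>,e>>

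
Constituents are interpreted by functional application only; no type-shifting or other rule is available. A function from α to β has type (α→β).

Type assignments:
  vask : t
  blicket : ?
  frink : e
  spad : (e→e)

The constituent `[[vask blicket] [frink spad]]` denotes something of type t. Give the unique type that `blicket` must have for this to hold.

At [[vask blicket] [frink spad]] (required: t): [frink spad] is e, which is not a function with range t; hence [vask blicket] is the functor — type (e→t).
At [vask blicket] (required: (e→t)): vask is t, which is not a function with range (e→t); hence blicket is the functor — type (t→(e→t)).

(t→(e→t))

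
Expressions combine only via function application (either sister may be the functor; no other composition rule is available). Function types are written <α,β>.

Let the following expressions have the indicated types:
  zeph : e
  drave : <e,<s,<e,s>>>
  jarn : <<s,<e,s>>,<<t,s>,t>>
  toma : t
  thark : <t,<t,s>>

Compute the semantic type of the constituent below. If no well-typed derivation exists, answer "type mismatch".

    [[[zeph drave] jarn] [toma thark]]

t

[zeph drave]: drave is <e,<s,<e,s>>>, zeph is e; result <s,<e,s>>.
[[zeph drave] jarn]: jarn is <<s,<e,s>>,<<t,s>,t>>, [zeph drave] is <s,<e,s>>; result <<t,s>,t>.
[toma thark]: thark is <t,<t,s>>, toma is t; result <t,s>.
[[[zeph drave] jarn] [toma thark]]: [[zeph drave] jarn] is <<t,s>,t>, [toma thark] is <t,s>; result t.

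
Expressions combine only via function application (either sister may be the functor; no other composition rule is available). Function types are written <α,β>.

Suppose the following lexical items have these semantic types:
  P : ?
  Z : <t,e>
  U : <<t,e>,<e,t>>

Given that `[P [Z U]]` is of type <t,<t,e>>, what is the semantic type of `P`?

[P [Z U]] is required to be <t,<t,e>>. [Z U] : <e,t> cannot yield <t,<t,e>> as functor, so P : <<e,t>,<t,<t,e>>>.

<<e,t>,<t,<t,e>>>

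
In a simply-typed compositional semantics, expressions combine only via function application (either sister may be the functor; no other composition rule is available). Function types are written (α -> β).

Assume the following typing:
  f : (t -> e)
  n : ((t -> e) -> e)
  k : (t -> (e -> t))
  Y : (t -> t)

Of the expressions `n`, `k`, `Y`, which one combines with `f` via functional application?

n

n — combines: n : ((t -> e) -> e) takes f : (t -> e) as argument, giving e.
k : (t -> (e -> t)) — neither side's domain matches the other.
Y : (t -> t) — neither side's domain matches the other.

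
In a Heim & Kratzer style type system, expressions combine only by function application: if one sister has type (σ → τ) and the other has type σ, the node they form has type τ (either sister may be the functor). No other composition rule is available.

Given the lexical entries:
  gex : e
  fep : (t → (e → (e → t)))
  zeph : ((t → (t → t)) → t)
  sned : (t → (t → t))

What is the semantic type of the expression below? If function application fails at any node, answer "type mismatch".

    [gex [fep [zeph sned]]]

(e → t)

At [zeph sned], zeph : ((t → (t → t)) → t) takes sned : (t → (t → t)), giving t.
At [fep [zeph sned]], fep : (t → (e → (e → t))) takes [zeph sned] : t, giving (e → (e → t)).
At [gex [fep [zeph sned]]], [fep [zeph sned]] : (e → (e → t)) takes gex : e, giving (e → t).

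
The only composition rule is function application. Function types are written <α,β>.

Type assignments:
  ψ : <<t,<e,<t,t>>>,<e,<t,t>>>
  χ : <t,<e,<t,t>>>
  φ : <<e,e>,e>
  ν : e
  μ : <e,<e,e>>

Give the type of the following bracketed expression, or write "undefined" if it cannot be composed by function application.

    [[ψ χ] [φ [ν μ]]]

At [ψ χ], ψ : <<t,<e,<t,t>>>,<e,<t,t>>> takes χ : <t,<e,<t,t>>>, giving <e,<t,t>>.
At [ν μ], μ : <e,<e,e>> takes ν : e, giving <e,e>.
At [φ [ν μ]], φ : <<e,e>,e> takes [ν μ] : <e,e>, giving e.
At [[ψ χ] [φ [ν μ]]], [ψ χ] : <e,<t,t>> takes [φ [ν μ]] : e, giving <t,t>.

<t,t>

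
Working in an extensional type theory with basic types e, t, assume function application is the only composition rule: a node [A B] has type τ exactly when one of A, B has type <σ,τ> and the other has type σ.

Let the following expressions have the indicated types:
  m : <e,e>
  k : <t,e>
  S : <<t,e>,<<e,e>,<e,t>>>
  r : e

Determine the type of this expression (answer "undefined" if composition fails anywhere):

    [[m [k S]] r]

t

[k S]: <<t,e>,<<e,e>,<e,t>>> applied to <t,e> yields <<e,e>,<e,t>>.
[m [k S]]: <<e,e>,<e,t>> applied to <e,e> yields <e,t>.
[[m [k S]] r]: <e,t> applied to e yields t.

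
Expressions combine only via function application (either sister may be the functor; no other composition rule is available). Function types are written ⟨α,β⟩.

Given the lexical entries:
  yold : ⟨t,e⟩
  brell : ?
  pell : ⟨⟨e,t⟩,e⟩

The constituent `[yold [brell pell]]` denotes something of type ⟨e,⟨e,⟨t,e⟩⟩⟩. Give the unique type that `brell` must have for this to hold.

⟨⟨⟨e,t⟩,e⟩,⟨⟨t,e⟩,⟨e,⟨e,⟨t,e⟩⟩⟩⟩⟩

[yold [brell pell]] is required to be ⟨e,⟨e,⟨t,e⟩⟩⟩. yold : ⟨t,e⟩ cannot yield ⟨e,⟨e,⟨t,e⟩⟩⟩ as functor, so [brell pell] : ⟨⟨t,e⟩,⟨e,⟨e,⟨t,e⟩⟩⟩⟩.
[brell pell] is required to be ⟨⟨t,e⟩,⟨e,⟨e,⟨t,e⟩⟩⟩⟩. pell : ⟨⟨e,t⟩,e⟩ cannot yield ⟨⟨t,e⟩,⟨e,⟨e,⟨t,e⟩⟩⟩⟩ as functor, so brell : ⟨⟨⟨e,t⟩,e⟩,⟨⟨t,e⟩,⟨e,⟨e,⟨t,e⟩⟩⟩⟩⟩.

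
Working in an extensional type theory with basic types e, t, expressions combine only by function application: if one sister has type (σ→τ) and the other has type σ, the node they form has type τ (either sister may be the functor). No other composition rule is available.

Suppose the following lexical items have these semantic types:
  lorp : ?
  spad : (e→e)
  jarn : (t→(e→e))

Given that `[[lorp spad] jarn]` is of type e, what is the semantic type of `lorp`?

[[lorp spad] jarn] must have type e. The sister jarn has type (t→(e→e)); that is not a function onto e, so [lorp spad] must be the functor, of type ((t→(e→e))→e).
[lorp spad] must have type ((t→(e→e))→e). The sister spad has type (e→e); that is not a function onto ((t→(e→e))→e), so lorp must be the functor, of type ((e→e)→((t→(e→e))→e)).

((e→e)→((t→(e→e))→e))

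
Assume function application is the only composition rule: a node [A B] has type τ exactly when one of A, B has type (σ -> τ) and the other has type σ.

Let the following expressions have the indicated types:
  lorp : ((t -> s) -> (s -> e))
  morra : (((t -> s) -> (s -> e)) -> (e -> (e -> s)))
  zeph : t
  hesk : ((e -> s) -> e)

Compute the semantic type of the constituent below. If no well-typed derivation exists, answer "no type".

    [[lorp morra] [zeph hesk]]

no type

[lorp morra]: (((t -> s) -> (s -> e)) -> (e -> (e -> s))) applied to ((t -> s) -> (s -> e)) yields (e -> (e -> s)).
[zeph hesk]: t with ((e -> s) -> e) — neither is a function whose domain matches the other; composition fails here.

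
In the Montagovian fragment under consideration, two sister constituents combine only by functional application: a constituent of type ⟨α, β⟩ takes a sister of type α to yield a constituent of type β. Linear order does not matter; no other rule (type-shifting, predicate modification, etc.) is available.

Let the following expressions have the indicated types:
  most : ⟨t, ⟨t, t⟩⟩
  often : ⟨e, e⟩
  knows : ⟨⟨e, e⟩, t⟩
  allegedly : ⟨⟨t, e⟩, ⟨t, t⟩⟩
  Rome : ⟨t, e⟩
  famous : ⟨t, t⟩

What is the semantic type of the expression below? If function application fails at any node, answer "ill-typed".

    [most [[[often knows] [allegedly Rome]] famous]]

⟨t, t⟩

[often knows]: ⟨⟨e, e⟩, t⟩ applied to ⟨e, e⟩ yields t.
[allegedly Rome]: ⟨⟨t, e⟩, ⟨t, t⟩⟩ applied to ⟨t, e⟩ yields ⟨t, t⟩.
[[often knows] [allegedly Rome]]: ⟨t, t⟩ applied to t yields t.
[[[often knows] [allegedly Rome]] famous]: ⟨t, t⟩ applied to t yields t.
[most [[[often knows] [allegedly Rome]] famous]]: ⟨t, ⟨t, t⟩⟩ applied to t yields ⟨t, t⟩.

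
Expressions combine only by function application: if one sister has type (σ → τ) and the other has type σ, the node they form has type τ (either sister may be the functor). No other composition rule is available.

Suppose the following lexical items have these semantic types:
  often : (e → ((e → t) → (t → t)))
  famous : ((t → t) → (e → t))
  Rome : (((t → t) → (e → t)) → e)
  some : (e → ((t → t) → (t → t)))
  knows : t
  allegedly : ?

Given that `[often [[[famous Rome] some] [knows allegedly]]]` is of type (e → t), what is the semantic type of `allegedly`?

(t → (((t → t) → (t → t)) → ((e → ((e → t) → (t → t))) → (e → t))))

[often [[[famous Rome] some] [knows allegedly]]] must have type (e → t). The sister often has type (e → ((e → t) → (t → t))); that is not a function onto (e → t), so [[[famous Rome] some] [knows allegedly]] must be the functor, of type ((e → ((e → t) → (t → t))) → (e → t)).
[[[famous Rome] some] [knows allegedly]] must have type ((e → ((e → t) → (t → t))) → (e → t)). The sister [[famous Rome] some] has type ((t → t) → (t → t)); that is not a function onto ((e → ((e → t) → (t → t))) → (e → t)), so [knows allegedly] must be the functor, of type (((t → t) → (t → t)) → ((e → ((e → t) → (t → t))) → (e → t))).
[knows allegedly] must have type (((t → t) → (t → t)) → ((e → ((e → t) → (t → t))) → (e → t))). The sister knows has type t; that is not a function onto (((t → t) → (t → t)) → ((e → ((e → t) → (t → t))) → (e → t))), so allegedly must be the functor, of type (t → (((t → t) → (t → t)) → ((e → ((e → t) → (t → t))) → (e → t)))).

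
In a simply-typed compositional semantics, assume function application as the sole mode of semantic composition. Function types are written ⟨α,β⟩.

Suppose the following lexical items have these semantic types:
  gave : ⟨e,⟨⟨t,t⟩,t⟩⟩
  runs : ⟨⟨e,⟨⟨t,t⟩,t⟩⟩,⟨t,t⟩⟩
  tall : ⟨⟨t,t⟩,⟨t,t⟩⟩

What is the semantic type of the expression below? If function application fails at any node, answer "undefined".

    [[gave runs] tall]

[gave runs]: functor runs : ⟨⟨e,⟨⟨t,t⟩,t⟩⟩,⟨t,t⟩⟩, argument gave : ⟨e,⟨⟨t,t⟩,t⟩⟩; result ⟨t,t⟩.
[[gave runs] tall]: functor tall : ⟨⟨t,t⟩,⟨t,t⟩⟩, argument [gave runs] : ⟨t,t⟩; result ⟨t,t⟩.

⟨t,t⟩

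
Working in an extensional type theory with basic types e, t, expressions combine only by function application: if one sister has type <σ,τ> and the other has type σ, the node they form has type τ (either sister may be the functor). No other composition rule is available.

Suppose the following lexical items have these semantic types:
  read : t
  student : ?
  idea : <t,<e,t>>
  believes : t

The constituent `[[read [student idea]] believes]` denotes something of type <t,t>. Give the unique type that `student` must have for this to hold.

<<t,<e,t>>,<t,<t,<t,t>>>>

For [[read [student idea]] believes] to have type <t,t> with believes of type t, [read [student idea]] must be the function: [read [student idea]] : <t,<t,t>>.
For [read [student idea]] to have type <t,<t,t>> with read of type t, [student idea] must be the function: [student idea] : <t,<t,<t,t>>>.
For [student idea] to have type <t,<t,<t,t>>> with idea of type <t,<e,t>>, student must be the function: student : <<t,<e,t>>,<t,<t,<t,t>>>>.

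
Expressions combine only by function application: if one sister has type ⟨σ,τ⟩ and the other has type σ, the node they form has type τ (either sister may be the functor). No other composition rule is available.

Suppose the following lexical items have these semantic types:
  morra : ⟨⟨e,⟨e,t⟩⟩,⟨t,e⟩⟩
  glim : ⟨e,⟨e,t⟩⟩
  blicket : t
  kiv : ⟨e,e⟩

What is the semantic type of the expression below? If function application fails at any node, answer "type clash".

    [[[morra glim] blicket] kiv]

e

At [morra glim], morra : ⟨⟨e,⟨e,t⟩⟩,⟨t,e⟩⟩ takes glim : ⟨e,⟨e,t⟩⟩, giving ⟨t,e⟩.
At [[morra glim] blicket], [morra glim] : ⟨t,e⟩ takes blicket : t, giving e.
At [[[morra glim] blicket] kiv], kiv : ⟨e,e⟩ takes [[morra glim] blicket] : e, giving e.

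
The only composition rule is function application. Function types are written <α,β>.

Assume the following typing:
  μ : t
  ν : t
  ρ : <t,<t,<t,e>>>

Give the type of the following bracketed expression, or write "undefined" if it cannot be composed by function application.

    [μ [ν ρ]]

[ν ρ]: functor ρ : <t,<t,<t,e>>>, argument ν : t; result <t,<t,e>>.
[μ [ν ρ]]: functor [ν ρ] : <t,<t,e>>, argument μ : t; result <t,e>.

<t,e>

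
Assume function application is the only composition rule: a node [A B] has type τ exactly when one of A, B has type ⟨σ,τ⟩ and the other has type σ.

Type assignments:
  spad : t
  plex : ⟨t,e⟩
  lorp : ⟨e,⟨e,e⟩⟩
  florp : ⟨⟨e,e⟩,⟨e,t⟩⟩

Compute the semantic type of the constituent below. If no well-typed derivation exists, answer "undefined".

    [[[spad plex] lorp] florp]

⟨e,t⟩

[spad plex]: functor plex : ⟨t,e⟩, argument spad : t; result e.
[[spad plex] lorp]: functor lorp : ⟨e,⟨e,e⟩⟩, argument [spad plex] : e; result ⟨e,e⟩.
[[[spad plex] lorp] florp]: functor florp : ⟨⟨e,e⟩,⟨e,t⟩⟩, argument [[spad plex] lorp] : ⟨e,e⟩; result ⟨e,t⟩.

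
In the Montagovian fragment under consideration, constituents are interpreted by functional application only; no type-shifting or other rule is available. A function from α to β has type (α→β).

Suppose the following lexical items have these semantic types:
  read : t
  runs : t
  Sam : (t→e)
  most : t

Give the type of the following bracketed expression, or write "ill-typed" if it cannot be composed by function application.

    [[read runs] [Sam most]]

ill-typed

[read runs]: t with t — neither is a function whose domain matches the other; composition fails here.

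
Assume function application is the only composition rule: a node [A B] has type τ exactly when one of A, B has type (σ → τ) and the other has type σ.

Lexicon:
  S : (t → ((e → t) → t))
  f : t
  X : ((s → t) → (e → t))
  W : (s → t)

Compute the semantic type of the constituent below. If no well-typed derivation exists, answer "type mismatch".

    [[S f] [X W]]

[S f]: S is (t → ((e → t) → t)), f is t; result ((e → t) → t).
[X W]: X is ((s → t) → (e → t)), W is (s → t); result (e → t).
[[S f] [X W]]: [S f] is ((e → t) → t), [X W] is (e → t); result t.

t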